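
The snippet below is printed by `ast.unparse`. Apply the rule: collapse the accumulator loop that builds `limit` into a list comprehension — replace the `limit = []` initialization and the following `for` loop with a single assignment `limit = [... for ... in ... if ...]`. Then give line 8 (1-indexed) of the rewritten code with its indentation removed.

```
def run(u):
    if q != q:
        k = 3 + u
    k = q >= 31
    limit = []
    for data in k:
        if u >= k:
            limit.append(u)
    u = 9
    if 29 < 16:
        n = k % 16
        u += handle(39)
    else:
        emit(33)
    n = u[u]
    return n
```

Transformed code:
def run(u):
    if q != q:
        k = 3 + u
    k = q >= 31
    limit = [u for data in k if u >= k]
    u = 9
    if 29 < 16:
        n = k % 16
        u += handle(39)
    else:
        emit(33)
    n = u[u]
    return n

n = k % 16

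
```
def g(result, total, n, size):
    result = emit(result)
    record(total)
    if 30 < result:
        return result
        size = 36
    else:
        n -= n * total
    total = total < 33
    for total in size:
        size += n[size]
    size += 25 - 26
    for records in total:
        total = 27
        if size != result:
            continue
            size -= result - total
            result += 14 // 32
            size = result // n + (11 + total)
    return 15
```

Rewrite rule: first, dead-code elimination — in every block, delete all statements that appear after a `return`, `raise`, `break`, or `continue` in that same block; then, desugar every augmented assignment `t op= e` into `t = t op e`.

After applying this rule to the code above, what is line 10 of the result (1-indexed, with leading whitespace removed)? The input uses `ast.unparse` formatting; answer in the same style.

size = size + n[size]

Transformed code:
def g(result, total, n, size):
    result = emit(result)
    record(total)
    if 30 < result:
        return result
    else:
        n = n - n * total
    total = total < 33
    for total in size:
        size = size + n[size]
    size = size + (25 - 26)
    for records in total:
        total = 27
        if size != result:
            continue
    return 15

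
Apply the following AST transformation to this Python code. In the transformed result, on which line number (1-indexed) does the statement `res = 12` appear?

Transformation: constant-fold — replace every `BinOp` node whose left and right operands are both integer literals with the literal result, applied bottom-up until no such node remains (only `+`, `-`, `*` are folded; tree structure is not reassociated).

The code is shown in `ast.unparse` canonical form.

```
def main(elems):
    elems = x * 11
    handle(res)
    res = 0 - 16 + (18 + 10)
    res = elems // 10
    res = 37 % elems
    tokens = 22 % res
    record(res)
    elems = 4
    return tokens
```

4

Transformed code:
def main(elems):
    elems = x * 11
    handle(res)
    res = 12
    res = elems // 10
    res = 37 % elems
    tokens = 22 % res
    record(res)
    elems = 4
    return tokens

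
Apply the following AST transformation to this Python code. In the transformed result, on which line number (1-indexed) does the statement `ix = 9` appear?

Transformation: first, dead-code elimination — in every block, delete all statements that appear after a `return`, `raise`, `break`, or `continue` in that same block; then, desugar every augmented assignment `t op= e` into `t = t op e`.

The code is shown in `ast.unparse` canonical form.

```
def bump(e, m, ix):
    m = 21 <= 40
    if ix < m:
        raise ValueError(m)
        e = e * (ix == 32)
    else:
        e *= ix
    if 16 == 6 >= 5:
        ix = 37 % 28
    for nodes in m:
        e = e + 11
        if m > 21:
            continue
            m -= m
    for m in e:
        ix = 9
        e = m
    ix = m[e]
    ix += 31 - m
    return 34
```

Transformed code:
def bump(e, m, ix):
    m = 21 <= 40
    if ix < m:
        raise ValueError(m)
    else:
        e = e * ix
    if 16 == 6 >= 5:
        ix = 37 % 28
    for nodes in m:
        e = e + 11
        if m > 21:
            continue
    for m in e:
        ix = 9
        e = m
    ix = m[e]
    ix = ix + (31 - m)
    return 34

14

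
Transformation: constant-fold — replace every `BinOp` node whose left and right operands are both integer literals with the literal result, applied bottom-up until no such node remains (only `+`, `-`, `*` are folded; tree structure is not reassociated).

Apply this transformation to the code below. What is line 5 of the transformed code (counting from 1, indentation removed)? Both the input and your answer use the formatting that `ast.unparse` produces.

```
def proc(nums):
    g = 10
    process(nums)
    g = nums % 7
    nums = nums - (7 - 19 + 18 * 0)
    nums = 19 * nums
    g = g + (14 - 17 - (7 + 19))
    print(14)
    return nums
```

nums = nums - -12

Transformed code:
def proc(nums):
    g = 10
    process(nums)
    g = nums % 7
    nums = nums - -12
    nums = 19 * nums
    g = g + -29
    print(14)
    return nums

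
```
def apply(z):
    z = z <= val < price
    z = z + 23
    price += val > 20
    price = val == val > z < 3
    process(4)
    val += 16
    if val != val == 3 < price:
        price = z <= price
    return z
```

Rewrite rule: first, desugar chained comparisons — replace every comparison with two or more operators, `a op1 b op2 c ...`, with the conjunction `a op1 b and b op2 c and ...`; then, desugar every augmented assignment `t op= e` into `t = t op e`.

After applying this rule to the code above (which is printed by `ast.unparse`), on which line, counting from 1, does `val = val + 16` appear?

Transformed code:
def apply(z):
    z = z <= val and val < price
    z = z + 23
    price = price + (val > 20)
    price = val == val and val > z and (z < 3)
    process(4)
    val = val + 16
    if val != val and val == 3 and (3 < price):
        price = z <= price
    return z

7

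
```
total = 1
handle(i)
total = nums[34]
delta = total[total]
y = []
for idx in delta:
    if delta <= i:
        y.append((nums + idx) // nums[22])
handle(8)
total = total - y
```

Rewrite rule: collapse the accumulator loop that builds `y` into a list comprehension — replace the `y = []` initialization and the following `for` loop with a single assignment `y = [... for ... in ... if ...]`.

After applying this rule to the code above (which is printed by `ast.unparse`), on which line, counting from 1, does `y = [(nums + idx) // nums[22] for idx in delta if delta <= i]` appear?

5

Transformed code:
total = 1
handle(i)
total = nums[34]
delta = total[total]
y = [(nums + idx) // nums[22] for idx in delta if delta <= i]
handle(8)
total = total - y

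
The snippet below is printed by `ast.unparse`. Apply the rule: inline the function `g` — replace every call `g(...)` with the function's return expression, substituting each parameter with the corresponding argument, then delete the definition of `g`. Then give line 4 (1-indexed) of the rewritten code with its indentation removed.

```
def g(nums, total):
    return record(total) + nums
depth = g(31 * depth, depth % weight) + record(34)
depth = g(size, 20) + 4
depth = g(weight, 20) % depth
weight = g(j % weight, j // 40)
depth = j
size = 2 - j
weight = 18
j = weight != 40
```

weight = record(j // 40) + j % weight

Transformed code:
depth = record(depth % weight) + 31 * depth + record(34)
depth = record(20) + size + 4
depth = (record(20) + weight) % depth
weight = record(j // 40) + j % weight
depth = j
size = 2 - j
weight = 18
j = weight != 40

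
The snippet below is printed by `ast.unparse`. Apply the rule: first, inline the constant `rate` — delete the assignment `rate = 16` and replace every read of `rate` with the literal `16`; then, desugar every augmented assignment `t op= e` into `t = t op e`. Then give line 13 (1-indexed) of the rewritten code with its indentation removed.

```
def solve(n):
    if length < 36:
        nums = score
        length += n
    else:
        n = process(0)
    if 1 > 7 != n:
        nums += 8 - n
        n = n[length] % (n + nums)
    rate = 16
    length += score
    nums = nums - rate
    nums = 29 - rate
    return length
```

Transformed code:
def solve(n):
    if length < 36:
        nums = score
        length = length + n
    else:
        n = process(0)
    if 1 > 7 != n:
        nums = nums + (8 - n)
        n = n[length] % (n + nums)
    length = length + score
    nums = nums - 16
    nums = 29 - 16
    return length

return length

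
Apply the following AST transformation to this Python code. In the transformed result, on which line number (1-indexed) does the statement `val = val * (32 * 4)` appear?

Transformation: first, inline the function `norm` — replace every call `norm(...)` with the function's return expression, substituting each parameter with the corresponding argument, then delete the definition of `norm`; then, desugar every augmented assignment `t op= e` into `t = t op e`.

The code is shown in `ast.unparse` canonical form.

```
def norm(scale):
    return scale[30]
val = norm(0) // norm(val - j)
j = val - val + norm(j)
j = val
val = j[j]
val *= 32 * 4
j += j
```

Transformed code:
val = 0[30] // (val - j)[30]
j = val - val + j[30]
j = val
val = j[j]
val = val * (32 * 4)
j = j + j

5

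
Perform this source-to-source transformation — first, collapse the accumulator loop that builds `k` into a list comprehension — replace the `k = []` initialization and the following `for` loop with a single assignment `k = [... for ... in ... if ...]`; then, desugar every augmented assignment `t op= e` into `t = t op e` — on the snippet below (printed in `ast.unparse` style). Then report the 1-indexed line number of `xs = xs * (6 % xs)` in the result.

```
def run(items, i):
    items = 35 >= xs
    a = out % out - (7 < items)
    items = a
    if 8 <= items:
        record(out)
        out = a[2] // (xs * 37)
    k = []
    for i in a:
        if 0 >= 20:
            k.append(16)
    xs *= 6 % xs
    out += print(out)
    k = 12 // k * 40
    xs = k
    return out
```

9

Transformed code:
def run(items, i):
    items = 35 >= xs
    a = out % out - (7 < items)
    items = a
    if 8 <= items:
        record(out)
        out = a[2] // (xs * 37)
    k = [16 for i in a if 0 >= 20]
    xs = xs * (6 % xs)
    out = out + print(out)
    k = 12 // k * 40
    xs = k
    return out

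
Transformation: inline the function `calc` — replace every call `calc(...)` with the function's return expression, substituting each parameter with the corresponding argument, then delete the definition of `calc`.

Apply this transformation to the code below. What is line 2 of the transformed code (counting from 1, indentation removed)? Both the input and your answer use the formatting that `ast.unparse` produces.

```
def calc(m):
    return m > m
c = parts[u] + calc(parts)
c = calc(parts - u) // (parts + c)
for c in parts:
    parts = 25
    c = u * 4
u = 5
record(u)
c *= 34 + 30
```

Transformed code:
c = parts[u] + (parts > parts)
c = (parts - u > parts - u) // (parts + c)
for c in parts:
    parts = 25
    c = u * 4
u = 5
record(u)
c *= 34 + 30

c = (parts - u > parts - u) // (parts + c)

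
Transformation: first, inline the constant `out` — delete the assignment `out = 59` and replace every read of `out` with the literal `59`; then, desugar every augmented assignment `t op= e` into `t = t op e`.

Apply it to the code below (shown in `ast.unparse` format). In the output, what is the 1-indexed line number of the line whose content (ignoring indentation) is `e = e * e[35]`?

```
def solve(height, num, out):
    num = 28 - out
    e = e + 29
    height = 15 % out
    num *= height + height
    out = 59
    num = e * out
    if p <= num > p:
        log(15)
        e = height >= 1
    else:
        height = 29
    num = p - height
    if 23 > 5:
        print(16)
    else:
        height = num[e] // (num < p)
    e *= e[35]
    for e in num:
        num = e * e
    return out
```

17

Transformed code:
def solve(height, num, out):
    num = 28 - 59
    e = e + 29
    height = 15 % 59
    num = num * (height + height)
    num = e * 59
    if p <= num > p:
        log(15)
        e = height >= 1
    else:
        height = 29
    num = p - height
    if 23 > 5:
        print(16)
    else:
        height = num[e] // (num < p)
    e = e * e[35]
    for e in num:
        num = e * e
    return 59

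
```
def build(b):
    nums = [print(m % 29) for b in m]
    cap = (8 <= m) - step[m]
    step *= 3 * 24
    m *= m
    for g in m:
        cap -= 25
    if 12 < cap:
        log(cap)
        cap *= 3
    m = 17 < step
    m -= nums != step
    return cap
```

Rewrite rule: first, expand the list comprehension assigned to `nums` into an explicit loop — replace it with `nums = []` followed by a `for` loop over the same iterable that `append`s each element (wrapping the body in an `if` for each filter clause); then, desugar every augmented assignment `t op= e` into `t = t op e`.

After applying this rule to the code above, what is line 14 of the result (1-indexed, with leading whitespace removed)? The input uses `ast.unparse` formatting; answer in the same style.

m = m - (nums != step)

Transformed code:
def build(b):
    nums = []
    for b in m:
        nums.append(print(m % 29))
    cap = (8 <= m) - step[m]
    step = step * (3 * 24)
    m = m * m
    for g in m:
        cap = cap - 25
    if 12 < cap:
        log(cap)
        cap = cap * 3
    m = 17 < step
    m = m - (nums != step)
    return cap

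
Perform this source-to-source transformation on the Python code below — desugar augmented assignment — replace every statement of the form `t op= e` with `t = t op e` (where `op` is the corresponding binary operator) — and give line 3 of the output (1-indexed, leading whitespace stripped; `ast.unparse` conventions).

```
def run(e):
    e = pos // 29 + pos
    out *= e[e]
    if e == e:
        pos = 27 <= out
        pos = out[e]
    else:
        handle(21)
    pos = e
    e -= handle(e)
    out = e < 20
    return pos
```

Transformed code:
def run(e):
    e = pos // 29 + pos
    out = out * e[e]
    if e == e:
        pos = 27 <= out
        pos = out[e]
    else:
        handle(21)
    pos = e
    e = e - handle(e)
    out = e < 20
    return pos

out = out * e[e]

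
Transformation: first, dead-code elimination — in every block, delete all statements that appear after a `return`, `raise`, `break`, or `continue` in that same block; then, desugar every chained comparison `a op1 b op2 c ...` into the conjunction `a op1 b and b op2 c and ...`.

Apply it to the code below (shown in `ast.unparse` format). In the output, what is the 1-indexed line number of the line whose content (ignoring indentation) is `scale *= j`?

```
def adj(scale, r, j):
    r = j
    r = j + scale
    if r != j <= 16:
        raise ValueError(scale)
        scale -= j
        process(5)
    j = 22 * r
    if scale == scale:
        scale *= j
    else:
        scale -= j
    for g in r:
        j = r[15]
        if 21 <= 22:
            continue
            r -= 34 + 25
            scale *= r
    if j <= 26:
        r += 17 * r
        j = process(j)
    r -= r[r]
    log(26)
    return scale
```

8

Transformed code:
def adj(scale, r, j):
    r = j
    r = j + scale
    if r != j and j <= 16:
        raise ValueError(scale)
    j = 22 * r
    if scale == scale:
        scale *= j
    else:
        scale -= j
    for g in r:
        j = r[15]
        if 21 <= 22:
            continue
    if j <= 26:
        r += 17 * r
        j = process(j)
    r -= r[r]
    log(26)
    return scale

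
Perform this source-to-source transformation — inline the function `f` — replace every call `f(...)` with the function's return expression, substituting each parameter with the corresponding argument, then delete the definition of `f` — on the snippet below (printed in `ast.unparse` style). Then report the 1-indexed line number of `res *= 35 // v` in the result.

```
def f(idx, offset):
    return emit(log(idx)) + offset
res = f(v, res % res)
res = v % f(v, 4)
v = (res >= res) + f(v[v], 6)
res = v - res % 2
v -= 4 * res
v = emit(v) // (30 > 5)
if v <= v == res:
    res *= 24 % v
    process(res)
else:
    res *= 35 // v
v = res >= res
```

11

Transformed code:
res = emit(log(v)) + res % res
res = v % (emit(log(v)) + 4)
v = (res >= res) + (emit(log(v[v])) + 6)
res = v - res % 2
v -= 4 * res
v = emit(v) // (30 > 5)
if v <= v == res:
    res *= 24 % v
    process(res)
else:
    res *= 35 // v
v = res >= res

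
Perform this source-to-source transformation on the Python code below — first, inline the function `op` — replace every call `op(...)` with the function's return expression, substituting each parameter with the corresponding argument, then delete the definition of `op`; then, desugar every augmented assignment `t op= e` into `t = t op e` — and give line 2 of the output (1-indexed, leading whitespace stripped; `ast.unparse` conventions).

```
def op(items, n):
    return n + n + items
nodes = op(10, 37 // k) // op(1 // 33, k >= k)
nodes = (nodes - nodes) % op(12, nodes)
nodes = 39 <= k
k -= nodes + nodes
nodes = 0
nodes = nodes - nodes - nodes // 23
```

nodes = (nodes - nodes) % (nodes + nodes + 12)

Transformed code:
nodes = (37 // k + 37 // k + 10) // ((k >= k) + (k >= k) + 1 // 33)
nodes = (nodes - nodes) % (nodes + nodes + 12)
nodes = 39 <= k
k = k - (nodes + nodes)
nodes = 0
nodes = nodes - nodes - nodes // 23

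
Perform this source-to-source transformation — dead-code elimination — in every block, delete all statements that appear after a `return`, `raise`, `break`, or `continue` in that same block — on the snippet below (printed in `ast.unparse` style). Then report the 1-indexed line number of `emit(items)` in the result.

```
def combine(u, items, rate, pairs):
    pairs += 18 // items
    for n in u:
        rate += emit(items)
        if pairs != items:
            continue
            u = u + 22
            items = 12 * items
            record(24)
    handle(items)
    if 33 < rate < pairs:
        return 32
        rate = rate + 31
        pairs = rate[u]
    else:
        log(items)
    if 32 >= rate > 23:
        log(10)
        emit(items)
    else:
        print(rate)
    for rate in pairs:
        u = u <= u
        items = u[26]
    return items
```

14

Transformed code:
def combine(u, items, rate, pairs):
    pairs += 18 // items
    for n in u:
        rate += emit(items)
        if pairs != items:
            continue
    handle(items)
    if 33 < rate < pairs:
        return 32
    else:
        log(items)
    if 32 >= rate > 23:
        log(10)
        emit(items)
    else:
        print(rate)
    for rate in pairs:
        u = u <= u
        items = u[26]
    return items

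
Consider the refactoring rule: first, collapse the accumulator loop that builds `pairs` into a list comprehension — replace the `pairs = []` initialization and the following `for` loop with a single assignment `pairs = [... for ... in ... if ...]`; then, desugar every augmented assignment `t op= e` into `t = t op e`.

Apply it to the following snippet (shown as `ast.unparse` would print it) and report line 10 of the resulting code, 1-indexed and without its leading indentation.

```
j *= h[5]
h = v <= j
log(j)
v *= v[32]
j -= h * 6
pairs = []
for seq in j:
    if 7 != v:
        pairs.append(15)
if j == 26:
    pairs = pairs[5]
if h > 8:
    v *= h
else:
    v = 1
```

v = v * h

Transformed code:
j = j * h[5]
h = v <= j
log(j)
v = v * v[32]
j = j - h * 6
pairs = [15 for seq in j if 7 != v]
if j == 26:
    pairs = pairs[5]
if h > 8:
    v = v * h
else:
    v = 1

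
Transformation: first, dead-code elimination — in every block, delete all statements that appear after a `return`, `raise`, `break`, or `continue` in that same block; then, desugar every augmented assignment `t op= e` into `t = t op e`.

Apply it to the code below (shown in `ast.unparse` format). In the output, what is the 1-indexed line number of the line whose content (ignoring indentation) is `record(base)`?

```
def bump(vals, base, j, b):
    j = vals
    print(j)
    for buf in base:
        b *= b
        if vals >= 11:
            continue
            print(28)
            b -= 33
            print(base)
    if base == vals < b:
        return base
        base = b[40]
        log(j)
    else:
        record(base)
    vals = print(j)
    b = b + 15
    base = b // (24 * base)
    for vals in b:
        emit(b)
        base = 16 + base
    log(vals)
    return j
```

11

Transformed code:
def bump(vals, base, j, b):
    j = vals
    print(j)
    for buf in base:
        b = b * b
        if vals >= 11:
            continue
    if base == vals < b:
        return base
    else:
        record(base)
    vals = print(j)
    b = b + 15
    base = b // (24 * base)
    for vals in b:
        emit(b)
        base = 16 + base
    log(vals)
    return j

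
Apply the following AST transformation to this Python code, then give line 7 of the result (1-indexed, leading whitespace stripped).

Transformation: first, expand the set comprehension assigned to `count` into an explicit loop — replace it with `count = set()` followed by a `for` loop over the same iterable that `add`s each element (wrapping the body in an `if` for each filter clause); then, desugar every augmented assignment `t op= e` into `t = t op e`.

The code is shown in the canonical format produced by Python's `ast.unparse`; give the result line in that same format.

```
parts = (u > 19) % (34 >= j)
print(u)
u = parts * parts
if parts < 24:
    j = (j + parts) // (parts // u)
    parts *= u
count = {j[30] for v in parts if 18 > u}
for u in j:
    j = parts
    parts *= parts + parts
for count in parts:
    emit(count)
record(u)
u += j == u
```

count = set()

Transformed code:
parts = (u > 19) % (34 >= j)
print(u)
u = parts * parts
if parts < 24:
    j = (j + parts) // (parts // u)
    parts = parts * u
count = set()
for v in parts:
    if 18 > u:
        count.add(j[30])
for u in j:
    j = parts
    parts = parts * (parts + parts)
for count in parts:
    emit(count)
record(u)
u = u + (j == u)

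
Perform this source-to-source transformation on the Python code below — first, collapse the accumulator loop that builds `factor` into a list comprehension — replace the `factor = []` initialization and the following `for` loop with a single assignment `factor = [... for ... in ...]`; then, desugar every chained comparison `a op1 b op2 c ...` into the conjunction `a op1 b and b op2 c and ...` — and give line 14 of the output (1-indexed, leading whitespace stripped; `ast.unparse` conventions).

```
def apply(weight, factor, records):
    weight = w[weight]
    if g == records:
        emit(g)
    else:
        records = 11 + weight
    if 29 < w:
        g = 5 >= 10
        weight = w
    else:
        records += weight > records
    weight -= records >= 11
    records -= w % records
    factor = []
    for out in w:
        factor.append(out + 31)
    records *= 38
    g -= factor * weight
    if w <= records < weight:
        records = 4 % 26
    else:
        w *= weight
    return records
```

factor = [out + 31 for out in w]

Transformed code:
def apply(weight, factor, records):
    weight = w[weight]
    if g == records:
        emit(g)
    else:
        records = 11 + weight
    if 29 < w:
        g = 5 >= 10
        weight = w
    else:
        records += weight > records
    weight -= records >= 11
    records -= w % records
    factor = [out + 31 for out in w]
    records *= 38
    g -= factor * weight
    if w <= records and records < weight:
        records = 4 % 26
    else:
        w *= weight
    return records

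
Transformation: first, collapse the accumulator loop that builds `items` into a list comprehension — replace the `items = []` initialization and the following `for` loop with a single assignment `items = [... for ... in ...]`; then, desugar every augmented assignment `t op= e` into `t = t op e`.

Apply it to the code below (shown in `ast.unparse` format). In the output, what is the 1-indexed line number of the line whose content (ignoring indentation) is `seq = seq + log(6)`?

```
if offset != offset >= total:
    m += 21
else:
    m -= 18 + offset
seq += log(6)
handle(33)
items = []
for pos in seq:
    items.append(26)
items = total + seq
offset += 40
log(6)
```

Transformed code:
if offset != offset >= total:
    m = m + 21
else:
    m = m - (18 + offset)
seq = seq + log(6)
handle(33)
items = [26 for pos in seq]
items = total + seq
offset = offset + 40
log(6)

5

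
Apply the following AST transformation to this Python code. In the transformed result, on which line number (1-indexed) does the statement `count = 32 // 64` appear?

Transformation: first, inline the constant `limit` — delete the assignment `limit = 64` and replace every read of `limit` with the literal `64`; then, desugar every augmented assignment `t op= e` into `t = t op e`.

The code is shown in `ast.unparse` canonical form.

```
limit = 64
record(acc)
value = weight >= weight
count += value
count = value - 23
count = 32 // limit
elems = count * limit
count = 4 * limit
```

Transformed code:
record(acc)
value = weight >= weight
count = count + value
count = value - 23
count = 32 // 64
elems = count * 64
count = 4 * 64

5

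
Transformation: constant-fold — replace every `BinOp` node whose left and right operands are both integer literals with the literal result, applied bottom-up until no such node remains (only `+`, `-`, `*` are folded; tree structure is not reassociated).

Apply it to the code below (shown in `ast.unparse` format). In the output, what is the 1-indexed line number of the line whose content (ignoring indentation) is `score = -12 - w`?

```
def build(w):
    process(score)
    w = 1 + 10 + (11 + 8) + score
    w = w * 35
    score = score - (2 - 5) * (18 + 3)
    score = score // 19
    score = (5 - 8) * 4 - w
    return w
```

7

Transformed code:
def build(w):
    process(score)
    w = 30 + score
    w = w * 35
    score = score - -63
    score = score // 19
    score = -12 - w
    return w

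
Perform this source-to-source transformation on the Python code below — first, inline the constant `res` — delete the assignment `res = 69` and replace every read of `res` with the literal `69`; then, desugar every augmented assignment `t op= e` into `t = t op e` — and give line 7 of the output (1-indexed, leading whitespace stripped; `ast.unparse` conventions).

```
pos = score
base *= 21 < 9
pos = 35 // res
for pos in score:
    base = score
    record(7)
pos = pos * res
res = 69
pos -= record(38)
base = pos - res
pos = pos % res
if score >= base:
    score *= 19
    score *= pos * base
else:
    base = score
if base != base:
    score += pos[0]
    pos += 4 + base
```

pos = pos * 69

Transformed code:
pos = score
base = base * (21 < 9)
pos = 35 // 69
for pos in score:
    base = score
    record(7)
pos = pos * 69
pos = pos - record(38)
base = pos - 69
pos = pos % 69
if score >= base:
    score = score * 19
    score = score * (pos * base)
else:
    base = score
if base != base:
    score = score + pos[0]
    pos = pos + (4 + base)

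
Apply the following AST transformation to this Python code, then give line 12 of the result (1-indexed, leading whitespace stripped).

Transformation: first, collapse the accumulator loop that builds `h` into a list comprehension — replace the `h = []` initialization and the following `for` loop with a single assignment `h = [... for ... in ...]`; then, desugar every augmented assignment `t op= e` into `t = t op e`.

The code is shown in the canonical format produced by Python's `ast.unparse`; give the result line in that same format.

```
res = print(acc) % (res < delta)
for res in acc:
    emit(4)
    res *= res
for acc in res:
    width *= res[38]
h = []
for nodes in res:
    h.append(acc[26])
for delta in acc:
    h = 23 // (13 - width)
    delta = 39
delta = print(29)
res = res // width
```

Transformed code:
res = print(acc) % (res < delta)
for res in acc:
    emit(4)
    res = res * res
for acc in res:
    width = width * res[38]
h = [acc[26] for nodes in res]
for delta in acc:
    h = 23 // (13 - width)
    delta = 39
delta = print(29)
res = res // width

res = res // width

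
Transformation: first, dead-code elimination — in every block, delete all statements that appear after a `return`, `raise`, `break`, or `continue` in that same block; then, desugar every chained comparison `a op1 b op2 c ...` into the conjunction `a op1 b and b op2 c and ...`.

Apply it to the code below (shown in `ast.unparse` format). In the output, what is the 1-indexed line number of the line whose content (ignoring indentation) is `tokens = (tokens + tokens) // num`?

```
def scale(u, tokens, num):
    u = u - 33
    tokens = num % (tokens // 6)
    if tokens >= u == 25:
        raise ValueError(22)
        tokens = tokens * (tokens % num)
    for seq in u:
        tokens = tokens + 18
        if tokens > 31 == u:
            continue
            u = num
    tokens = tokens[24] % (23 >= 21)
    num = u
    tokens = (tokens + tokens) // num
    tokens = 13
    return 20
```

12

Transformed code:
def scale(u, tokens, num):
    u = u - 33
    tokens = num % (tokens // 6)
    if tokens >= u and u == 25:
        raise ValueError(22)
    for seq in u:
        tokens = tokens + 18
        if tokens > 31 and 31 == u:
            continue
    tokens = tokens[24] % (23 >= 21)
    num = u
    tokens = (tokens + tokens) // num
    tokens = 13
    return 20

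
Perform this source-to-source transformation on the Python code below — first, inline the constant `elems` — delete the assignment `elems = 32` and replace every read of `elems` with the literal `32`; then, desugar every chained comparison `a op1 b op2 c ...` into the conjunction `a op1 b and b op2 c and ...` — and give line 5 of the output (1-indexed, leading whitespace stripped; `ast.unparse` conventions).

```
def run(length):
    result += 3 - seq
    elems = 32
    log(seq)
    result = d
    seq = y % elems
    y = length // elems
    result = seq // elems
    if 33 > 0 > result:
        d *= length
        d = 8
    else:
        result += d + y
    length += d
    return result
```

Transformed code:
def run(length):
    result += 3 - seq
    log(seq)
    result = d
    seq = y % 32
    y = length // 32
    result = seq // 32
    if 33 > 0 and 0 > result:
        d *= length
        d = 8
    else:
        result += d + y
    length += d
    return result

seq = y % 32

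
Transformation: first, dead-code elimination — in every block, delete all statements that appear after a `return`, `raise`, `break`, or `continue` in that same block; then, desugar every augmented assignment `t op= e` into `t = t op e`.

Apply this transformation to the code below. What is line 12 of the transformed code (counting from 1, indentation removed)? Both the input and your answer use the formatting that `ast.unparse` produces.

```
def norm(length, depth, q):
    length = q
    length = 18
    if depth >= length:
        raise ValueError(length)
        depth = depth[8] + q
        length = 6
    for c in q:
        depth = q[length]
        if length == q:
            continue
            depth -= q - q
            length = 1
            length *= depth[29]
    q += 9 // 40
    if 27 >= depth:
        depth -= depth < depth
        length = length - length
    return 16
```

Transformed code:
def norm(length, depth, q):
    length = q
    length = 18
    if depth >= length:
        raise ValueError(length)
    for c in q:
        depth = q[length]
        if length == q:
            continue
    q = q + 9 // 40
    if 27 >= depth:
        depth = depth - (depth < depth)
        length = length - length
    return 16

depth = depth - (depth < depth)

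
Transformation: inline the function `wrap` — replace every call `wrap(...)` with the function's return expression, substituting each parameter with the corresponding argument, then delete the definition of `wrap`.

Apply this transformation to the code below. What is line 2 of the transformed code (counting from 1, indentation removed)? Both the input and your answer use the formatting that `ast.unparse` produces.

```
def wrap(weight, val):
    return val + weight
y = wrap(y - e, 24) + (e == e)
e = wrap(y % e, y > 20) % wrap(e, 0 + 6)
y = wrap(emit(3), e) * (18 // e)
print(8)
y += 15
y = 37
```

e = ((y > 20) + y % e) % (0 + 6 + e)

Transformed code:
y = 24 + (y - e) + (e == e)
e = ((y > 20) + y % e) % (0 + 6 + e)
y = (e + emit(3)) * (18 // e)
print(8)
y += 15
y = 37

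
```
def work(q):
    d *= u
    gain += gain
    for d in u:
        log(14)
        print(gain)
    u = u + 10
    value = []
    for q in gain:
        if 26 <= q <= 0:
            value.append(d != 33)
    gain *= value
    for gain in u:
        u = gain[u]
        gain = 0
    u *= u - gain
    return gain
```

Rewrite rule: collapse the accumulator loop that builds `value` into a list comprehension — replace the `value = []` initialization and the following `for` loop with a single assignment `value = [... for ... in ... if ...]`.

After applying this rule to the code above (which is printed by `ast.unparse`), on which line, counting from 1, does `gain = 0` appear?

Transformed code:
def work(q):
    d *= u
    gain += gain
    for d in u:
        log(14)
        print(gain)
    u = u + 10
    value = [d != 33 for q in gain if 26 <= q <= 0]
    gain *= value
    for gain in u:
        u = gain[u]
        gain = 0
    u *= u - gain
    return gain

12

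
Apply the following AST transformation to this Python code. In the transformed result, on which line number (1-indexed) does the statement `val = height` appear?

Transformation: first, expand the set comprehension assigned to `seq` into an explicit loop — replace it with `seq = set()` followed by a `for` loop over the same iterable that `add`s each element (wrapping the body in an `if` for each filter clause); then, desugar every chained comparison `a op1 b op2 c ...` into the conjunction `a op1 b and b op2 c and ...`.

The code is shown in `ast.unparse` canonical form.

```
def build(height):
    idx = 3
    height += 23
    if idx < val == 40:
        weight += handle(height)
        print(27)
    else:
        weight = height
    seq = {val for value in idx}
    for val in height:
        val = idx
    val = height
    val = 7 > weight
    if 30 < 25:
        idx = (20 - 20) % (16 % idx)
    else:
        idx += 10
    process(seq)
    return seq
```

Transformed code:
def build(height):
    idx = 3
    height += 23
    if idx < val and val == 40:
        weight += handle(height)
        print(27)
    else:
        weight = height
    seq = set()
    for value in idx:
        seq.add(val)
    for val in height:
        val = idx
    val = height
    val = 7 > weight
    if 30 < 25:
        idx = (20 - 20) % (16 % idx)
    else:
        idx += 10
    process(seq)
    return seq

14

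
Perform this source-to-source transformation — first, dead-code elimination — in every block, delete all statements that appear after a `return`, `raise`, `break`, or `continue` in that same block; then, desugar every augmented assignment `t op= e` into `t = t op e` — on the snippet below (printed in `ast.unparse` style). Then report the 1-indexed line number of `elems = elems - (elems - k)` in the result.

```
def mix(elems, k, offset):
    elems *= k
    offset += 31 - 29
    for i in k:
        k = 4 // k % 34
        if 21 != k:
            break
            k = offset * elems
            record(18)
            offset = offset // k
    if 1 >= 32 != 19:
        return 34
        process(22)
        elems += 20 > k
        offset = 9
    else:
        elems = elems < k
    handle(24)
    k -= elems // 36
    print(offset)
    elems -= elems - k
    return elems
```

15

Transformed code:
def mix(elems, k, offset):
    elems = elems * k
    offset = offset + (31 - 29)
    for i in k:
        k = 4 // k % 34
        if 21 != k:
            break
    if 1 >= 32 != 19:
        return 34
    else:
        elems = elems < k
    handle(24)
    k = k - elems // 36
    print(offset)
    elems = elems - (elems - k)
    return elems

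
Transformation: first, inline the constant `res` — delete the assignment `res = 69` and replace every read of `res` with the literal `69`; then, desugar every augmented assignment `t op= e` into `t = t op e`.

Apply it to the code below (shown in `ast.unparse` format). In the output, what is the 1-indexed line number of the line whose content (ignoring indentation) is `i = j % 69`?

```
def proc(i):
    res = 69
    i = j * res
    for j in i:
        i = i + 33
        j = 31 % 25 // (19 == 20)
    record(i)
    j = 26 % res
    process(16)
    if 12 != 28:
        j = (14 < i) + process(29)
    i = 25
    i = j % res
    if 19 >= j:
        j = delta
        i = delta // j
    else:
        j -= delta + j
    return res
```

Transformed code:
def proc(i):
    i = j * 69
    for j in i:
        i = i + 33
        j = 31 % 25 // (19 == 20)
    record(i)
    j = 26 % 69
    process(16)
    if 12 != 28:
        j = (14 < i) + process(29)
    i = 25
    i = j % 69
    if 19 >= j:
        j = delta
        i = delta // j
    else:
        j = j - (delta + j)
    return 69

12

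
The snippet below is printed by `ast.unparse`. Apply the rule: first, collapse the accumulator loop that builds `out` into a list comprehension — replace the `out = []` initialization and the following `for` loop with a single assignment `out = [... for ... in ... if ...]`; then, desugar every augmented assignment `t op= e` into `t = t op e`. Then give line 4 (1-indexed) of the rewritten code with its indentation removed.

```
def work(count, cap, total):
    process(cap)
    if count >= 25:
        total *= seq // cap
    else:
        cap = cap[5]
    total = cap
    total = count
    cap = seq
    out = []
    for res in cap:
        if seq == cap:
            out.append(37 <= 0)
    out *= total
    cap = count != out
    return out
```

total = total * (seq // cap)

Transformed code:
def work(count, cap, total):
    process(cap)
    if count >= 25:
        total = total * (seq // cap)
    else:
        cap = cap[5]
    total = cap
    total = count
    cap = seq
    out = [37 <= 0 for res in cap if seq == cap]
    out = out * total
    cap = count != out
    return out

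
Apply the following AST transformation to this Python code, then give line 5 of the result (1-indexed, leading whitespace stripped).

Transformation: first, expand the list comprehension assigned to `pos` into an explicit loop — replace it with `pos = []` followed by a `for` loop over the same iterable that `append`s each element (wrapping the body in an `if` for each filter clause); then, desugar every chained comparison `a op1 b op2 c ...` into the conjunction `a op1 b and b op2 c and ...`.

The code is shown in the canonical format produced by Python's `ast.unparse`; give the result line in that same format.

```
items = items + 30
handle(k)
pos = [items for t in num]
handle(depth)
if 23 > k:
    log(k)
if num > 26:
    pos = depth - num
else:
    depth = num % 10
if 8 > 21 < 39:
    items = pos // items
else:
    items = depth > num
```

pos.append(items)

Transformed code:
items = items + 30
handle(k)
pos = []
for t in num:
    pos.append(items)
handle(depth)
if 23 > k:
    log(k)
if num > 26:
    pos = depth - num
else:
    depth = num % 10
if 8 > 21 and 21 < 39:
    items = pos // items
else:
    items = depth > num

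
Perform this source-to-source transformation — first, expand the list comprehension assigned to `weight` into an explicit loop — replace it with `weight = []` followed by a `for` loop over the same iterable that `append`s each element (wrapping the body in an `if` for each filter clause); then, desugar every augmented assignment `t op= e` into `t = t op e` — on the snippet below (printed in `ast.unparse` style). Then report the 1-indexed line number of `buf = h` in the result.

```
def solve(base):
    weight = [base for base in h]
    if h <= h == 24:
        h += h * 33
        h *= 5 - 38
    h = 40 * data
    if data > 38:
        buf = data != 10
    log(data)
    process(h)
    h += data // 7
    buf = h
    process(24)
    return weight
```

Transformed code:
def solve(base):
    weight = []
    for base in h:
        weight.append(base)
    if h <= h == 24:
        h = h + h * 33
        h = h * (5 - 38)
    h = 40 * data
    if data > 38:
        buf = data != 10
    log(data)
    process(h)
    h = h + data // 7
    buf = h
    process(24)
    return weight

14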